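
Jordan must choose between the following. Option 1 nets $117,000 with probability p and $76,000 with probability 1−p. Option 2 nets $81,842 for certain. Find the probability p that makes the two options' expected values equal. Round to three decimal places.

p·117000 + (1−p)·76000 = 81842
41000p + 76000 = 81842
p = (81842 − 76000) / 41000

p = 0.142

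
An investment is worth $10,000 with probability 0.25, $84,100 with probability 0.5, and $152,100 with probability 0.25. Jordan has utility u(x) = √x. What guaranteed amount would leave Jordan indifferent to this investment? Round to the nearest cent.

E[u] = 0.25·√10000 + 0.5·√84100 + 0.25·√152100 = 0.25·100 + 0.5·290 + 0.25·390 = 267.5
CE = (267.5)² = 71556.25

$71,556.25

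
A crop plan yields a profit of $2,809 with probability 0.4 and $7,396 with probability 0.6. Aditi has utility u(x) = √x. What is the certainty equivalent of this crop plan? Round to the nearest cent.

$5,299.84

E[u] = 0.4·√2809 + 0.6·√7396 = 0.4·53 + 0.6·86 = 72.8
CE = (72.8)² = 5299.84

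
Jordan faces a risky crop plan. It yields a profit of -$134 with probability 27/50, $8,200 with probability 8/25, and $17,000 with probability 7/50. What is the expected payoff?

EV = 27/50 × (-134) + 8/25 × 8200 + 7/50 × 17000 = -72.36 + 2624 + 2380 = 4931.64

$4,931.64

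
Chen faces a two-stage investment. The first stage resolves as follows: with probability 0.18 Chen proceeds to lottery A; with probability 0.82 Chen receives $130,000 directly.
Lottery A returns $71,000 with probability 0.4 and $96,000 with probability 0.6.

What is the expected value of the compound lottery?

EV(A) = 0.4 × 71000 + 0.6 × 96000 = 28400 + 57600 = 86000
Branch B: 130000 (certain)
Overall = 0.18 × 86000 + 0.82 × 130000 = 15480 + 106600 = 122080

$122,080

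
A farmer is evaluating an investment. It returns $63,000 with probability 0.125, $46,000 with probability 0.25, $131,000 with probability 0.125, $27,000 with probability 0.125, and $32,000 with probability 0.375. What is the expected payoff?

$51,125

EV = 0.125 × 63000 + 0.25 × 46000 + 0.125 × 131000 + 0.125 × 27000 + 0.375 × 32000 = 7875 + 11500 + 16375 + 3375 + 12000 = 51125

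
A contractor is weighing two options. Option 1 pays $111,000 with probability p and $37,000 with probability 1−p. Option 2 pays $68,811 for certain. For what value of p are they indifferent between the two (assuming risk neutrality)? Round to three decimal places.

p·111000 + (1−p)·37000 = 68811
74000p + 37000 = 68811
p = (68811 − 37000) / 74000

p = 0.430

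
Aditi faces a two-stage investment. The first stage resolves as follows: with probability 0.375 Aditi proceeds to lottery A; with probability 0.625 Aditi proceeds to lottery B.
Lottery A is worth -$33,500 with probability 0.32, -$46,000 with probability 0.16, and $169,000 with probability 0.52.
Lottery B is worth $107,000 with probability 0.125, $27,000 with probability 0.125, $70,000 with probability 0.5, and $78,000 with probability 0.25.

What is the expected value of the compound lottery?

EV(A) = 0.32 × (-33500) + 0.16 × (-46000) + 0.52 × 169000 = -10720 − 7360 + 87880 = 69800
EV(B) = 0.125 × 107000 + 0.125 × 27000 + 0.5 × 70000 + 0.25 × 78000 = 13375 + 3375 + 35000 + 19500 = 71250
Overall = 0.375 × 69800 + 0.625 × 71250 = 26175 + 44531.25 = 70706.25

$70,706.25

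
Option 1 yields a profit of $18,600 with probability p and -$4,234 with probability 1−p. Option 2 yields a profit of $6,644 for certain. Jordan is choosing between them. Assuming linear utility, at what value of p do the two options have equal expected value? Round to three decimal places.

p·18600 + (1−p)·(-4234) = 6644
22834p − 4234 = 6644
p = (6644 + 4234) / 22834

p = 0.476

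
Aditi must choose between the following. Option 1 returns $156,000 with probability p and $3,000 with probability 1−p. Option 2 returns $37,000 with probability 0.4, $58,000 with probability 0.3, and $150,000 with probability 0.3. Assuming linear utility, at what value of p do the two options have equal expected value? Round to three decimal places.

p = 0.485

EV(Option 2) = 0.4 × 37000 + 0.3 × 58000 + 0.3 × 150000 = 14800 + 17400 + 45000 = 77200
p·156000 + (1−p)·3000 = 77200
153000p + 3000 = 77200
p = (77200 − 3000) / 153000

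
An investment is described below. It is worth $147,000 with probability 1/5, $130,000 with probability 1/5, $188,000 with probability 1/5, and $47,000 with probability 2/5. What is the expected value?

EV = 1/5 × 147000 + 1/5 × 130000 + 1/5 × 188000 + 2/5 × 47000 = 29400 + 26000 + 37600 + 18800 = 111800

$111,800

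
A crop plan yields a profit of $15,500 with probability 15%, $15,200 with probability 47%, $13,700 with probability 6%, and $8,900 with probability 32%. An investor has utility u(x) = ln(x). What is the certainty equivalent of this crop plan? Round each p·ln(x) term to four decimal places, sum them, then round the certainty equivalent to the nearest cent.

$12,765.48

E[u] = 0.15·ln(15500) + 0.47·ln(15200) + 0.06·ln(13700) + 0.32·ln(8900) = 1.4473 + 4.5257 + 0.5715 + 2.9100 = 9.4545
CE = e^9.4545 ≈ 12765.48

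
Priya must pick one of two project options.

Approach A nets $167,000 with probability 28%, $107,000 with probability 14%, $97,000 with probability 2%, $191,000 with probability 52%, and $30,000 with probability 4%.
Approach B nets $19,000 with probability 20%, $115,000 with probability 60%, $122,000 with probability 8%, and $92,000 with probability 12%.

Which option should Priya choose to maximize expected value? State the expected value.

Approach A = 0.28 × 167000 + 0.14 × 107000 + 0.02 × 97000 + 0.52 × 191000 + 0.04 × 30000 = 46760 + 14980 + 1940 + 99320 + 1200 = 164200
Approach B = 0.2 × 19000 + 0.6 × 115000 + 0.08 × 122000 + 0.12 × 92000 = 3800 + 69000 + 9760 + 11040 = 93600

Approach A ($164,200)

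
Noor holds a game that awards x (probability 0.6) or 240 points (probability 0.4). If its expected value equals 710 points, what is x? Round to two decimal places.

0.6·x + 0.4·240 = 710
0.6·x = 710 − 96 = 614
x = 614 / 0.6 = 1023.3333

x = 1023.33 points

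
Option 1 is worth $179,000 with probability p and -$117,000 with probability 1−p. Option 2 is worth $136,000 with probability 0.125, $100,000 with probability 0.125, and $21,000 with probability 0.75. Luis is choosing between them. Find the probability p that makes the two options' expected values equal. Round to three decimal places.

p = 0.548

EV(Option 2) = 0.125 × 136000 + 0.125 × 100000 + 0.75 × 21000 = 17000 + 12500 + 15750 = 45250
p·179000 + (1−p)·(-117000) = 45250
296000p − 117000 = 45250
p = (45250 + 117000) / 296000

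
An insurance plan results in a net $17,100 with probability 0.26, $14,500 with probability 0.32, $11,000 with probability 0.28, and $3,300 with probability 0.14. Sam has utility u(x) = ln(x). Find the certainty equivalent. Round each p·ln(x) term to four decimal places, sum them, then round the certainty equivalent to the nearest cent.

E[u] = 0.26·ln(17100) + 0.32·ln(14500) + 0.28·ln(11000) + 0.14·ln(3300) = 2.5342 + 3.0662 + 2.6056 + 1.1342 = 9.3402
CE = e^9.3402 ≈ 11386.69

$11,386.69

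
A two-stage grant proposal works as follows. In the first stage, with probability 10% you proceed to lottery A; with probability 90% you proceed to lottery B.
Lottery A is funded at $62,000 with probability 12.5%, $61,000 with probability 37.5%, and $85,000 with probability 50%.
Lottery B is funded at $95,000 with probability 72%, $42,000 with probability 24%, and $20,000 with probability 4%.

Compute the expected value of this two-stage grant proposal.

EV(A) = 0.125 × 62000 + 0.375 × 61000 + 0.5 × 85000 = 7750 + 22875 + 42500 = 73125
EV(B) = 0.72 × 95000 + 0.24 × 42000 + 0.04 × 20000 = 68400 + 10080 + 800 = 79280
Overall = 0.1 × 73125 + 0.9 × 79280 = 7312.5 + 71352 = 78664.5

$78,664.50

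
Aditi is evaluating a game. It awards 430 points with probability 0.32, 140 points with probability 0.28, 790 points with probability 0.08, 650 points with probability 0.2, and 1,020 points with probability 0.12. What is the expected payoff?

492.4 points

EV = 0.32 × 430 + 0.28 × 140 + 0.08 × 790 + 0.2 × 650 + 0.12 × 1020 = 137.6 + 39.2 + 63.2 + 130 + 122.4 = 492.4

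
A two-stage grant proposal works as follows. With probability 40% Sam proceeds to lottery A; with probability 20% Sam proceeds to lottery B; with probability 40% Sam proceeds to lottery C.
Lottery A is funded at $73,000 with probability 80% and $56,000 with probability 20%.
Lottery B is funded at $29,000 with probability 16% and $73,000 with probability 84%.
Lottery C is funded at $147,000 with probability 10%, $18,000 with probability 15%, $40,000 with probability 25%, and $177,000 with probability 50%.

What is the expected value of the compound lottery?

EV(A) = 0.8 × 73000 + 0.2 × 56000 = 58400 + 11200 = 69600
EV(B) = 0.16 × 29000 + 0.84 × 73000 = 4640 + 61320 = 65960
EV(C) = 0.1 × 147000 + 0.15 × 18000 + 0.25 × 40000 + 0.5 × 177000 = 14700 + 2700 + 10000 + 88500 = 115900
Overall = 0.4 × 69600 + 0.2 × 65960 + 0.4 × 115900 = 27840 + 13192 + 46360 = 87392

$87,392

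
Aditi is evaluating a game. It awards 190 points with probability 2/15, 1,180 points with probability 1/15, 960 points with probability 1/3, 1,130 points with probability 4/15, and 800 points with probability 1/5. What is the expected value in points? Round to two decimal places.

885.33 points

EV = 2/15 × 190 + 1/15 × 1180 + 1/3 × 960 + 4/15 × 1130 + 1/5 × 800 = 25.3333 + 78.6667 + 320 + 301.3333 + 160 = 885.3333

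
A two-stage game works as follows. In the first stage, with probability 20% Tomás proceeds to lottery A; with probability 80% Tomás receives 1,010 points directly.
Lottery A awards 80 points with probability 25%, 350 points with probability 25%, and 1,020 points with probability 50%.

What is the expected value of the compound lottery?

931.5 points

EV(A) = 0.25 × 80 + 0.25 × 350 + 0.5 × 1020 = 20 + 87.5 + 510 = 617.5
Branch B: 1010 (certain)
Overall = 0.2 × 617.5 + 0.8 × 1010 = 123.5 + 808 = 931.5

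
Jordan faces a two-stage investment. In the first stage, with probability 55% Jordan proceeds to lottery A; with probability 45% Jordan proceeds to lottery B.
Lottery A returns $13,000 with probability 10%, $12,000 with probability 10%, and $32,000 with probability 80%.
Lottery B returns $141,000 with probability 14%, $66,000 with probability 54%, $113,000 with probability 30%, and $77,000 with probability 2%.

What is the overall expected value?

EV(A) = 0.1 × 13000 + 0.1 × 12000 + 0.8 × 32000 = 1300 + 1200 + 25600 = 28100
EV(B) = 0.14 × 141000 + 0.54 × 66000 + 0.3 × 113000 + 0.02 × 77000 = 19740 + 35640 + 33900 + 1540 = 90820
Overall = 0.55 × 28100 + 0.45 × 90820 = 15455 + 40869 = 56324

$56,324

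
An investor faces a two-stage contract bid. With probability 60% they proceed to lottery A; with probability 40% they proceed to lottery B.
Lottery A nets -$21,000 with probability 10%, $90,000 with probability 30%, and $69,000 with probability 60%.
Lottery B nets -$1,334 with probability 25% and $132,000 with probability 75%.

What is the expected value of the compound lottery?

$79,246.60

EV(A) = 0.1 × (-21000) + 0.3 × 90000 + 0.6 × 69000 = -2100 + 27000 + 41400 = 66300
EV(B) = 0.25 × (-1334) + 0.75 × 132000 = -333.5 + 99000 = 98666.5
Overall = 0.6 × 66300 + 0.4 × 98666.5 = 39780 + 39466.6 = 79246.6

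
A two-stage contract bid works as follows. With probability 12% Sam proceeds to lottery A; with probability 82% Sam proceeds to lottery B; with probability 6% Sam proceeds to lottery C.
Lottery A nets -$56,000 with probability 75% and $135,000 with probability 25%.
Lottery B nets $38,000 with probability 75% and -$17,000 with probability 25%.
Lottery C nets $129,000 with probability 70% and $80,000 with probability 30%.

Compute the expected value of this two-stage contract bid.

EV(A) = 0.75 × (-56000) + 0.25 × 135000 = -42000 + 33750 = -8250
EV(B) = 0.75 × 38000 + 0.25 × (-17000) = 28500 − 4250 = 24250
EV(C) = 0.7 × 129000 + 0.3 × 80000 = 90300 + 24000 = 114300
Overall = 0.12 × (-8250) + 0.82 × 24250 + 0.06 × 114300 = -990 + 19885 + 6858 = 25753

$25,753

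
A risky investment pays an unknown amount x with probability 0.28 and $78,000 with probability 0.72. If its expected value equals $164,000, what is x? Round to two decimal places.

x = $385,142.86

0.28·x + 0.72·78000 = 164000
0.28·x = 164000 − 56160 = 107840
x = 107840 / 0.28 = 385142.8571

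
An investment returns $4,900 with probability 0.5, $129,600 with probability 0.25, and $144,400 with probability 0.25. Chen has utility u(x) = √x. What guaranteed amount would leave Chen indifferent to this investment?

E[u] = 0.5·√4900 + 0.25·√129600 + 0.25·√144400 = 0.5·70 + 0.25·360 + 0.25·380 = 220
CE = (220)² = 48400

$48,400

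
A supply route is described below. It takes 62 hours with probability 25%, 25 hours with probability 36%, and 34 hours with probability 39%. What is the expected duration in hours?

EV = 0.25 × 62 + 0.36 × 25 + 0.39 × 34 = 15.5 + 9 + 13.26 = 37.76

37.76 hours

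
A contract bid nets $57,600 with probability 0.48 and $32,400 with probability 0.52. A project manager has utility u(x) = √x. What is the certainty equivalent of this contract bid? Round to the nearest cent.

E[u] = 0.48·√57600 + 0.52·√32400 = 0.48·240 + 0.52·180 = 208.8
CE = (208.8)² = 43597.44

$43,597.44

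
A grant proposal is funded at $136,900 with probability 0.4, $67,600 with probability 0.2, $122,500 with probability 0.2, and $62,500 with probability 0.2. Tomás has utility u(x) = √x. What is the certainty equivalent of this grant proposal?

E[u] = 0.4·√136900 + 0.2·√67600 + 0.2·√122500 + 0.2·√62500 = 0.4·370 + 0.2·260 + 0.2·350 + 0.2·250 = 320
CE = (320)² = 102400

$102,400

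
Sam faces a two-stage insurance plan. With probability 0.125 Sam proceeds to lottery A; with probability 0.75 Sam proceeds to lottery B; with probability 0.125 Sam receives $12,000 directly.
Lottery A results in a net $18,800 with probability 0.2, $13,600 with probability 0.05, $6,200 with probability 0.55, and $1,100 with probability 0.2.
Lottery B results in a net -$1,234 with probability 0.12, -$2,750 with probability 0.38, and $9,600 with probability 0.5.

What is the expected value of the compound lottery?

EV(A) = 0.2 × 18800 + 0.05 × 13600 + 0.55 × 6200 + 0.2 × 1100 = 3760 + 680 + 3410 + 220 = 8070
EV(B) = 0.12 × (-1234) + 0.38 × (-2750) + 0.5 × 9600 = -148.08 − 1045 + 4800 = 3606.92
Branch C: 12000 (certain)
Overall = 0.125 × 8070 + 0.75 × 3606.92 + 0.125 × 12000 = 1008.75 + 2705.19 + 1500 = 5213.94

$5,213.94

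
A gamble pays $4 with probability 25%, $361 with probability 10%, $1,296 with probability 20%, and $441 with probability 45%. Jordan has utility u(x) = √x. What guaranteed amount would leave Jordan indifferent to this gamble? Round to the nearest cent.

E[u] = 0.25·√4 + 0.1·√361 + 0.2·√1296 + 0.45·√441 = 0.25·2 + 0.1·19 + 0.2·36 + 0.45·21 = 19.05
CE = (19.05)² = 362.9025

$362.90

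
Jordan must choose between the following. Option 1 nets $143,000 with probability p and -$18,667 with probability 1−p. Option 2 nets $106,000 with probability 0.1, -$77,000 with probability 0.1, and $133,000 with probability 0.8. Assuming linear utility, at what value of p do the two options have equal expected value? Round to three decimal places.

p = 0.792

EV(Option 2) = 0.1 × 106000 + 0.1 × (-77000) + 0.8 × 133000 = 10600 − 7700 + 106400 = 109300
p·143000 + (1−p)·(-18667) = 109300
161667p − 18667 = 109300
p = (109300 + 18667) / 161667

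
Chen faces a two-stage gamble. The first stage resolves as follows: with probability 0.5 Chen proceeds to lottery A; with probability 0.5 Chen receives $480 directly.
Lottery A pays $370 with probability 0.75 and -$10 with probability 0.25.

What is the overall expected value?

EV(A) = 0.75 × 370 + 0.25 × (-10) = 277.5 − 2.5 = 275
Branch B: 480 (certain)
Overall = 0.5 × 275 + 0.5 × 480 = 137.5 + 240 = 377.5

$377.50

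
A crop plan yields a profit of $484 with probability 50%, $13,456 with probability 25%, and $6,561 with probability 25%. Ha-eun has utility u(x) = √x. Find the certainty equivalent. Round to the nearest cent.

$3,630.06

E[u] = 0.5·√484 + 0.25·√13456 + 0.25·√6561 = 0.5·22 + 0.25·116 + 0.25·81 = 60.25
CE = (60.25)² = 3630.0625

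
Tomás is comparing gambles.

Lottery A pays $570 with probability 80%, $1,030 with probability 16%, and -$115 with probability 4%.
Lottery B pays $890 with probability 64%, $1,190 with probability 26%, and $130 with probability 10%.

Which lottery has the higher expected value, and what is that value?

Lottery A = 0.8 × 570 + 0.16 × 1030 + 0.04 × (-115) = 456 + 164.8 − 4.6 = 616.2
Lottery B = 0.64 × 890 + 0.26 × 1190 + 0.1 × 130 = 569.6 + 309.4 + 13 = 892

Lottery B ($892)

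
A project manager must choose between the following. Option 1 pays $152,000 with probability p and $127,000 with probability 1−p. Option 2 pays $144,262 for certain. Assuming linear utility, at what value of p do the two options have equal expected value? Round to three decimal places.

p = 0.690

p·152000 + (1−p)·127000 = 144262
25000p + 127000 = 144262
p = (144262 − 127000) / 25000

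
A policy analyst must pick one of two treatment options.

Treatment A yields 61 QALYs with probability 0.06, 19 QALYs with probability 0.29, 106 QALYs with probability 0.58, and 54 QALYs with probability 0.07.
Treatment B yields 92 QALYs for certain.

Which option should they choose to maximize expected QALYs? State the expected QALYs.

Treatment B (92 QALYs)

Treatment A = 0.06 × 61 + 0.29 × 19 + 0.58 × 106 + 0.07 × 54 = 3.66 + 5.51 + 61.48 + 3.78 = 74.43
Treatment B: 92 (certain)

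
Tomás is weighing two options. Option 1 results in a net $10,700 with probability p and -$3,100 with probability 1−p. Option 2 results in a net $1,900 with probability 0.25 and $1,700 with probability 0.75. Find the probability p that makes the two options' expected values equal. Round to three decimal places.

p = 0.351

EV(Option 2) = 0.25 × 1900 + 0.75 × 1700 = 475 + 1275 = 1750
p·10700 + (1−p)·(-3100) = 1750
13800p − 3100 = 1750
p = (1750 + 3100) / 13800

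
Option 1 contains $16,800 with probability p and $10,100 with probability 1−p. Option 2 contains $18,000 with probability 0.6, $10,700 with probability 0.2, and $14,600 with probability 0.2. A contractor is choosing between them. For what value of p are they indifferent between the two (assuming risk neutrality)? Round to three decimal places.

EV(Option 2) = 0.6 × 18000 + 0.2 × 10700 + 0.2 × 14600 = 10800 + 2140 + 2920 = 15860
p·16800 + (1−p)·10100 = 15860
6700p + 10100 = 15860
p = (15860 − 10100) / 6700

p = 0.860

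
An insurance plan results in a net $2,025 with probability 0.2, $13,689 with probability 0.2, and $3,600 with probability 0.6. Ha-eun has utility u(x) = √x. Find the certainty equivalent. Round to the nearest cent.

$4,678.56

E[u] = 0.2·√2025 + 0.2·√13689 + 0.6·√3600 = 0.2·45 + 0.2·117 + 0.6·60 = 68.4
CE = (68.4)² = 4678.56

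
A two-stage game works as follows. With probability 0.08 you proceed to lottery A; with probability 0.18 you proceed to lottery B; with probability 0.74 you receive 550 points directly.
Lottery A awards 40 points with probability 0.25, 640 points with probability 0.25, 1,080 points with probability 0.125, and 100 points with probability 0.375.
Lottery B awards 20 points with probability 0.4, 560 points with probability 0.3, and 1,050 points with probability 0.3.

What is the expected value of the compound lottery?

EV(A) = 0.25 × 40 + 0.25 × 640 + 0.125 × 1080 + 0.375 × 100 = 10 + 160 + 135 + 37.5 = 342.5
EV(B) = 0.4 × 20 + 0.3 × 560 + 0.3 × 1050 = 8 + 168 + 315 = 491
Branch C: 550 (certain)
Overall = 0.08 × 342.5 + 0.18 × 491 + 0.74 × 550 = 27.4 + 88.38 + 407 = 522.78

522.78 points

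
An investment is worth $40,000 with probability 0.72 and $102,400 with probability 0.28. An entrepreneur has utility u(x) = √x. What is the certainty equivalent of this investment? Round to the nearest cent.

E[u] = 0.72·√40000 + 0.28·√102400 = 0.72·200 + 0.28·320 = 233.6
CE = (233.6)² = 54568.96

$54,568.96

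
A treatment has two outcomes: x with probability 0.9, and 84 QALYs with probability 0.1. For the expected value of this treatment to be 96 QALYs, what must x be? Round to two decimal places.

x = 97.33 QALYs

0.9·x + 0.1·84 = 96
0.9·x = 96 − 8.4 = 87.6
x = 87.6 / 0.9 = 97.3333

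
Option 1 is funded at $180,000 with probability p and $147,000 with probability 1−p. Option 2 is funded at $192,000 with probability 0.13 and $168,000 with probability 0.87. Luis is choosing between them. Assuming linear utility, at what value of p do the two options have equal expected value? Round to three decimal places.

EV(Option 2) = 0.13 × 192000 + 0.87 × 168000 = 24960 + 146160 = 171120
p·180000 + (1−p)·147000 = 171120
33000p + 147000 = 171120
p = (171120 − 147000) / 33000

p = 0.731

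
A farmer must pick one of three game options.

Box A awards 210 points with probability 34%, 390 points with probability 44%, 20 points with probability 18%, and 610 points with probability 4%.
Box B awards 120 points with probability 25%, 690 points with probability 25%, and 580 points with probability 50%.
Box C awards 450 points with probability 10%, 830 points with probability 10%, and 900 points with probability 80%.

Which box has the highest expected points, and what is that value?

Box A = 0.34 × 210 + 0.44 × 390 + 0.18 × 20 + 0.04 × 610 = 71.4 + 171.6 + 3.6 + 24.4 = 271
Box B = 0.25 × 120 + 0.25 × 690 + 0.5 × 580 = 30 + 172.5 + 290 = 492.5
Box C = 0.1 × 450 + 0.1 × 830 + 0.8 × 900 = 45 + 83 + 720 = 848

Box C (848 points)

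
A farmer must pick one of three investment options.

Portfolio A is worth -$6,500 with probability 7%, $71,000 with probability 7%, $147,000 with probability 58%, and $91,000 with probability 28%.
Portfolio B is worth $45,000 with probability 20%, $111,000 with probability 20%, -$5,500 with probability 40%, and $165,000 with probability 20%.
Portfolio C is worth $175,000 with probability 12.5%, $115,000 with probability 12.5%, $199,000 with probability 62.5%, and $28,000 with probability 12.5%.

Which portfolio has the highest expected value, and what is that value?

Portfolio A = 0.07 × (-6500) + 0.07 × 71000 + 0.58 × 147000 + 0.28 × 91000 = -455 + 4970 + 85260 + 25480 = 115255
Portfolio B = 0.2 × 45000 + 0.2 × 111000 + 0.4 × (-5500) + 0.2 × 165000 = 9000 + 22200 − 2200 + 33000 = 62000
Portfolio C = 0.125 × 175000 + 0.125 × 115000 + 0.625 × 199000 + 0.125 × 28000 = 21875 + 14375 + 124375 + 3500 = 164125

Portfolio C ($164,125)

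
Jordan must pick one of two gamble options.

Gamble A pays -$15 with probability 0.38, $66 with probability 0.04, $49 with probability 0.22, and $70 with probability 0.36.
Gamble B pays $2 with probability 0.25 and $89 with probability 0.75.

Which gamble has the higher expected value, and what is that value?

Gamble B ($67.25)

Gamble A = 0.38 × (-15) + 0.04 × 66 + 0.22 × 49 + 0.36 × 70 = -5.7 + 2.64 + 10.78 + 25.2 = 32.92
Gamble B = 0.25 × 2 + 0.75 × 89 = 0.5 + 66.75 = 67.25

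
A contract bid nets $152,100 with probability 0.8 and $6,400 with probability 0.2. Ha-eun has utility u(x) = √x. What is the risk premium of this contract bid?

E[u] = 0.8·√152100 + 0.2·√6400 = 0.8·390 + 0.2·80 = 328
CE = (328)² = 107584
Risk premium = EV − CE = 122960 − 107584 = 15376

$15,376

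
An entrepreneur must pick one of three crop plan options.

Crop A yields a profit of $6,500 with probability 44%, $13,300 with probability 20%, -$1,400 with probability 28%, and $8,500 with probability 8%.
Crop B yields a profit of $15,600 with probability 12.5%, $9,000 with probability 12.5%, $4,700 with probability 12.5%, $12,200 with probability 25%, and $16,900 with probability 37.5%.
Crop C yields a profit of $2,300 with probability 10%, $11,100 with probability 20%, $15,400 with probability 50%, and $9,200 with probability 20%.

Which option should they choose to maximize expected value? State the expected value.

Crop A = 0.44 × 6500 + 0.2 × 13300 + 0.28 × (-1400) + 0.08 × 8500 = 2860 + 2660 − 392 + 680 = 5808
Crop B = 0.125 × 15600 + 0.125 × 9000 + 0.125 × 4700 + 0.25 × 12200 + 0.375 × 16900 = 1950 + 1125 + 587.5 + 3050 + 6337.5 = 13050
Crop C = 0.1 × 2300 + 0.2 × 11100 + 0.5 × 15400 + 0.2 × 9200 = 230 + 2220 + 7700 + 1840 = 11990

Crop B ($13,050)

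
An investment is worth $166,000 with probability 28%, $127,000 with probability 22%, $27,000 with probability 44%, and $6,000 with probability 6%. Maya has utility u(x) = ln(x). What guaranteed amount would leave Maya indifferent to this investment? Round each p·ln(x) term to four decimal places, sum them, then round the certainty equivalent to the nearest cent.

$57,670.44

E[u] = 0.28·ln(166000) + 0.22·ln(127000) + 0.44·ln(27000) + 0.06·ln(6000) = 3.3655 + 2.5854 + 4.4896 + 0.5220 = 10.9625
CE = e^10.9625 ≈ 57670.44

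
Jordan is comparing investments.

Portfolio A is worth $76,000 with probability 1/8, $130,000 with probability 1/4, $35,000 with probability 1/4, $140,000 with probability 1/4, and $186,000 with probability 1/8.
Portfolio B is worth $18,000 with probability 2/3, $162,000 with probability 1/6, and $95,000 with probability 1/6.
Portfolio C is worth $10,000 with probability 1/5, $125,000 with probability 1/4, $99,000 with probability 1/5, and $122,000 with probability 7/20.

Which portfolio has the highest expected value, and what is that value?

Portfolio A ($109,000)

Portfolio A = 1/8 × 76000 + 1/4 × 130000 + 1/4 × 35000 + 1/4 × 140000 + 1/8 × 186000 = 9500 + 32500 + 8750 + 35000 + 23250 = 109000
Portfolio B = 2/3 × 18000 + 1/6 × 162000 + 1/6 × 95000 = 12000 + 27000 + 15833.3333 = 54833.3333
Portfolio C = 1/5 × 10000 + 1/4 × 125000 + 1/5 × 99000 + 7/20 × 122000 = 2000 + 31250 + 19800 + 42700 = 95750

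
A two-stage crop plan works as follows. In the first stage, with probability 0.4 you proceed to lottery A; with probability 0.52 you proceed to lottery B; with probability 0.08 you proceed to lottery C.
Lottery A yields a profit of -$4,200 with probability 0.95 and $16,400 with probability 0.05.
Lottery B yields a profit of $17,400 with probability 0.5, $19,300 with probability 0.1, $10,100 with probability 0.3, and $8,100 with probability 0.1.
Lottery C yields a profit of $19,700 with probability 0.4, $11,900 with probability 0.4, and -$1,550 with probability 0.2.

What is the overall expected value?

$7,242.80

EV(A) = 0.95 × (-4200) + 0.05 × 16400 = -3990 + 820 = -3170
EV(B) = 0.5 × 17400 + 0.1 × 19300 + 0.3 × 10100 + 0.1 × 8100 = 8700 + 1930 + 3030 + 810 = 14470
EV(C) = 0.4 × 19700 + 0.4 × 11900 + 0.2 × (-1550) = 7880 + 4760 − 310 = 12330
Overall = 0.4 × (-3170) + 0.52 × 14470 + 0.08 × 12330 = -1268 + 7524.4 + 986.4 = 7242.8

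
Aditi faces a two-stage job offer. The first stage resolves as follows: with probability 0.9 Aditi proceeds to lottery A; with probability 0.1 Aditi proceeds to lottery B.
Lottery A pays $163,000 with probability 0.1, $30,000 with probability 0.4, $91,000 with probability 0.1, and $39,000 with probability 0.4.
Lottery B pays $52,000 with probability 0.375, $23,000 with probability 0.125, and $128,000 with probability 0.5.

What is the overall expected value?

EV(A) = 0.1 × 163000 + 0.4 × 30000 + 0.1 × 91000 + 0.4 × 39000 = 16300 + 12000 + 9100 + 15600 = 53000
EV(B) = 0.375 × 52000 + 0.125 × 23000 + 0.5 × 128000 = 19500 + 2875 + 64000 = 86375
Overall = 0.9 × 53000 + 0.1 × 86375 = 47700 + 8637.5 = 56337.5

$56,337.50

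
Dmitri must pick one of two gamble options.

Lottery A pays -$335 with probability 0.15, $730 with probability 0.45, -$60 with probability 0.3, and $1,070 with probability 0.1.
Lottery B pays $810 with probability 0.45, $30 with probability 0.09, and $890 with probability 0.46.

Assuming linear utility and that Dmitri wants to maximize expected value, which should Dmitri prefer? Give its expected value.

Lottery A = 0.15 × (-335) + 0.45 × 730 + 0.3 × (-60) + 0.1 × 1070 = -50.25 + 328.5 − 18 + 107 = 367.25
Lottery B = 0.45 × 810 + 0.09 × 30 + 0.46 × 890 = 364.5 + 2.7 + 409.4 = 776.6

Lottery B ($776.60)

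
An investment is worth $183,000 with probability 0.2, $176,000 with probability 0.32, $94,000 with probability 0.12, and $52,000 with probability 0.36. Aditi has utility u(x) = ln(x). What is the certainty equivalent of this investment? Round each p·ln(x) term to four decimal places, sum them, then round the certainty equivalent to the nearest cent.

E[u] = 0.2·ln(183000) + 0.32·ln(176000) + 0.12·ln(94000) + 0.36·ln(52000) = 2.4234 + 3.8650 + 1.3741 + 3.9092 = 11.5717
CE = e^11.5717 ≈ 106053.61

$106,053.61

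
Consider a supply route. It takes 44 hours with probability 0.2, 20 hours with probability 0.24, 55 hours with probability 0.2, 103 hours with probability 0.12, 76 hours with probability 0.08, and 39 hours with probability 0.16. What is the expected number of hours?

49.28 hours

EV = 0.2 × 44 + 0.24 × 20 + 0.2 × 55 + 0.12 × 103 + 0.08 × 76 + 0.16 × 39 = 8.8 + 4.8 + 11 + 12.36 + 6.08 + 6.24 = 49.28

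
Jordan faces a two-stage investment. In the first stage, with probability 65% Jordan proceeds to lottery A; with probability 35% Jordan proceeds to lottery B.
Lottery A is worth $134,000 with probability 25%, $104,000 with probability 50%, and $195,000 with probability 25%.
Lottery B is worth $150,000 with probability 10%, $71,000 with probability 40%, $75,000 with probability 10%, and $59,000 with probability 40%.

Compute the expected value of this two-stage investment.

EV(A) = 0.25 × 134000 + 0.5 × 104000 + 0.25 × 195000 = 33500 + 52000 + 48750 = 134250
EV(B) = 0.1 × 150000 + 0.4 × 71000 + 0.1 × 75000 + 0.4 × 59000 = 15000 + 28400 + 7500 + 23600 = 74500
Overall = 0.65 × 134250 + 0.35 × 74500 = 87262.5 + 26075 = 113337.5

$113,337.50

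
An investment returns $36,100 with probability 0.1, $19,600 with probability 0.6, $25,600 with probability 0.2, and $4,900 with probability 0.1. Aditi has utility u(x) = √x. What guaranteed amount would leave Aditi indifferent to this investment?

E[u] = 0.1·√36100 + 0.6·√19600 + 0.2·√25600 + 0.1·√4900 = 0.1·190 + 0.6·140 + 0.2·160 + 0.1·70 = 142
CE = (142)² = 20164

$20,164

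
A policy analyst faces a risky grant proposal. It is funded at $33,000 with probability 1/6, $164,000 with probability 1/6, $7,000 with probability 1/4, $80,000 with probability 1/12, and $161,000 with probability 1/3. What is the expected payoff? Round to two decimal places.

$94,916.67

EV = 1/6 × 33000 + 1/6 × 164000 + 1/4 × 7000 + 1/12 × 80000 + 1/3 × 161000 = 5500 + 27333.3333 + 1750 + 6666.6667 + 53666.6667 = 94916.6667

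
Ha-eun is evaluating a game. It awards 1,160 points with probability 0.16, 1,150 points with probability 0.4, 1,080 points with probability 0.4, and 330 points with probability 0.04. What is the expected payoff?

1090.8 points

EV = 0.16 × 1160 + 0.4 × 1150 + 0.4 × 1080 + 0.04 × 330 = 185.6 + 460 + 432 + 13.2 = 1090.8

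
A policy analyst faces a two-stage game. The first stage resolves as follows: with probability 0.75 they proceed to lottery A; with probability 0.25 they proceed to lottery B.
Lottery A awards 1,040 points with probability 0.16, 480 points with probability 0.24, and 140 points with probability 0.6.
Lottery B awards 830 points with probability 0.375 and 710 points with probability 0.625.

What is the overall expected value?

EV(A) = 0.16 × 1040 + 0.24 × 480 + 0.6 × 140 = 166.4 + 115.2 + 84 = 365.6
EV(B) = 0.375 × 830 + 0.625 × 710 = 311.25 + 443.75 = 755
Overall = 0.75 × 365.6 + 0.25 × 755 = 274.2 + 188.75 = 462.95

462.95 points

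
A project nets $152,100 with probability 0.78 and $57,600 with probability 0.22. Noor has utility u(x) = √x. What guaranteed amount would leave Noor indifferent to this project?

$127,449

E[u] = 0.78·√152100 + 0.22·√57600 = 0.78·390 + 0.22·240 = 357
CE = (357)² = 127449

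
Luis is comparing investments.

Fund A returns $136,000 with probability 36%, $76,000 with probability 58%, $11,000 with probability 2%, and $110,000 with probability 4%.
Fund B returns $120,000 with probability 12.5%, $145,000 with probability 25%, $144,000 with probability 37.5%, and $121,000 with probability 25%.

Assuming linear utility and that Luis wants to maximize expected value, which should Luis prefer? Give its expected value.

Fund A = 0.36 × 136000 + 0.58 × 76000 + 0.02 × 11000 + 0.04 × 110000 = 48960 + 44080 + 220 + 4400 = 97660
Fund B = 0.125 × 120000 + 0.25 × 145000 + 0.375 × 144000 + 0.25 × 121000 = 15000 + 36250 + 54000 + 30250 = 135500

Fund B ($135,500)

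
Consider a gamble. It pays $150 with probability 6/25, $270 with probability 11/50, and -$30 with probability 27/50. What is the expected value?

EV = 6/25 × 150 + 11/50 × 270 + 27/50 × (-30) = 36 + 59.4 − 16.2 = 79.2

$79.20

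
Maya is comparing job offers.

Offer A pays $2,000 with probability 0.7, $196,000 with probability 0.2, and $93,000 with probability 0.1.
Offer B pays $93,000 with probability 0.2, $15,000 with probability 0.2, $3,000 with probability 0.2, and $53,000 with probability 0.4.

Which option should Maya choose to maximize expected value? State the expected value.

Offer A = 0.7 × 2000 + 0.2 × 196000 + 0.1 × 93000 = 1400 + 39200 + 9300 = 49900
Offer B = 0.2 × 93000 + 0.2 × 15000 + 0.2 × 3000 + 0.4 × 53000 = 18600 + 3000 + 600 + 21200 = 43400

Offer A ($49,900)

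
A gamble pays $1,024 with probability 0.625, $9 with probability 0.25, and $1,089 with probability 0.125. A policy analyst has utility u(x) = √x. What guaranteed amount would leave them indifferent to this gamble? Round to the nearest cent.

$618.77

E[u] = 0.625·√1024 + 0.25·√9 + 0.125·√1089 = 0.625·32 + 0.25·3 + 0.125·33 = 24.875
CE = (24.875)² = 618.765625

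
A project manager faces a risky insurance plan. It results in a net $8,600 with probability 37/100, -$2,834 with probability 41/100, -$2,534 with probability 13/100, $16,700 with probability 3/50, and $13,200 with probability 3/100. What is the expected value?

$3,088.64

EV = 37/100 × 8600 + 41/100 × (-2834) + 13/100 × (-2534) + 3/50 × 16700 + 3/100 × 13200 = 3182 − 1161.94 − 329.42 + 1002 + 396 = 3088.64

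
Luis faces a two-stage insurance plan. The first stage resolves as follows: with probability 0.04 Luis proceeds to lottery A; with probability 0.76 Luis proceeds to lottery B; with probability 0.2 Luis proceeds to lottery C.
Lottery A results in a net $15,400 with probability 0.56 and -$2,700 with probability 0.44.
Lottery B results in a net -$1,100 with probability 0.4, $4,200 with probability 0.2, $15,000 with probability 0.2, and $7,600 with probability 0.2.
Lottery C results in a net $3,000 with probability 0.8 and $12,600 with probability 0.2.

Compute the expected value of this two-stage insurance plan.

$5,020.64

EV(A) = 0.56 × 15400 + 0.44 × (-2700) = 8624 − 1188 = 7436
EV(B) = 0.4 × (-1100) + 0.2 × 4200 + 0.2 × 15000 + 0.2 × 7600 = -440 + 840 + 3000 + 1520 = 4920
EV(C) = 0.8 × 3000 + 0.2 × 12600 = 2400 + 2520 = 4920
Overall = 0.04 × 7436 + 0.76 × 4920 + 0.2 × 4920 = 297.44 + 3739.2 + 984 = 5020.64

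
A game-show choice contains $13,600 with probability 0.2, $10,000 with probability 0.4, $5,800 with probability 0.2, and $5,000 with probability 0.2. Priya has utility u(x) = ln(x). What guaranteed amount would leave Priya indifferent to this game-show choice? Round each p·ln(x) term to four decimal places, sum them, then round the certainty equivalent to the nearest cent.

$8,301.57

E[u] = 0.2·ln(13600) + 0.4·ln(10000) + 0.2·ln(5800) + 0.2·ln(5000) = 1.9036 + 3.6841 + 1.7331 + 1.7034 = 9.0242
CE = e^9.0242 ≈ 8301.57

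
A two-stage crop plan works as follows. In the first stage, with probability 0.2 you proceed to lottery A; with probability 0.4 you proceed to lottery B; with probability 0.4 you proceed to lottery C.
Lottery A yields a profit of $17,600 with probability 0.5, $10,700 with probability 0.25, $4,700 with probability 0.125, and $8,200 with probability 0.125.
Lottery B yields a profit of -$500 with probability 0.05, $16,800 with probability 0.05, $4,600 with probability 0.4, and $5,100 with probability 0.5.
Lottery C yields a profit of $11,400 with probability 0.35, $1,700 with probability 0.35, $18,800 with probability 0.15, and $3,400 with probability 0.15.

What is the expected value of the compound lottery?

EV(A) = 0.5 × 17600 + 0.25 × 10700 + 0.125 × 4700 + 0.125 × 8200 = 8800 + 2675 + 587.5 + 1025 = 13087.5
EV(B) = 0.05 × (-500) + 0.05 × 16800 + 0.4 × 4600 + 0.5 × 5100 = -25 + 840 + 1840 + 2550 = 5205
EV(C) = 0.35 × 11400 + 0.35 × 1700 + 0.15 × 18800 + 0.15 × 3400 = 3990 + 595 + 2820 + 510 = 7915
Overall = 0.2 × 13087.5 + 0.4 × 5205 + 0.4 × 7915 = 2617.5 + 2082 + 3166 = 7865.5

$7,865.50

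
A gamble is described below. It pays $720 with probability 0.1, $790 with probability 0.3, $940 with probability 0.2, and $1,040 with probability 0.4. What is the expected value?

EV = 0.1 × 720 + 0.3 × 790 + 0.2 × 940 + 0.4 × 1040 = 72 + 237 + 188 + 416 = 913

$913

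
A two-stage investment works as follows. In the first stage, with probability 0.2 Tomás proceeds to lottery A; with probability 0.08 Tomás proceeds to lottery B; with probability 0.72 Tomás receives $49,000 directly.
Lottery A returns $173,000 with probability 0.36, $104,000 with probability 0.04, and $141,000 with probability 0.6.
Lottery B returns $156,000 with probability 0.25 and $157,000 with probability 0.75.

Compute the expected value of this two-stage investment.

EV(A) = 0.36 × 173000 + 0.04 × 104000 + 0.6 × 141000 = 62280 + 4160 + 84600 = 151040
EV(B) = 0.25 × 156000 + 0.75 × 157000 = 39000 + 117750 = 156750
Branch C: 49000 (certain)
Overall = 0.2 × 151040 + 0.08 × 156750 + 0.72 × 49000 = 30208 + 12540 + 35280 = 78028

$78,028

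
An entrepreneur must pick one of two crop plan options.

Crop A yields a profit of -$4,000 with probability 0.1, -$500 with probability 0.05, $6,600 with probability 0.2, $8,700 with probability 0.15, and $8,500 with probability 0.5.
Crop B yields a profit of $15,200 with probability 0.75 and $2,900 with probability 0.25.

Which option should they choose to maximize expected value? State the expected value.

Crop A = 0.1 × (-4000) + 0.05 × (-500) + 0.2 × 6600 + 0.15 × 8700 + 0.5 × 8500 = -400 − 25 + 1320 + 1305 + 4250 = 6450
Crop B = 0.75 × 15200 + 0.25 × 2900 = 11400 + 725 = 12125

Crop B ($12,125)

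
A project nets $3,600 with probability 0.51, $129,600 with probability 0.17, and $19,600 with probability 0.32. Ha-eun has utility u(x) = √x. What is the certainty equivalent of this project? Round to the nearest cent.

$18,659.56

E[u] = 0.51·√3600 + 0.17·√129600 + 0.32·√19600 = 0.51·60 + 0.17·360 + 0.32·140 = 136.6
CE = (136.6)² = 18659.56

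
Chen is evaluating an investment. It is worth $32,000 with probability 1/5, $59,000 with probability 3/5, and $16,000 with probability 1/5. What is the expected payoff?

EV = 1/5 × 32000 + 3/5 × 59000 + 1/5 × 16000 = 6400 + 35400 + 3200 = 45000

$45,000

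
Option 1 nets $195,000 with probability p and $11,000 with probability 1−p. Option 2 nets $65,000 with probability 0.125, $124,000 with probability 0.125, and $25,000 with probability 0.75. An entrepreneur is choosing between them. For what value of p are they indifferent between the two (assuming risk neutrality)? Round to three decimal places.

p = 0.171

EV(Option 2) = 0.125 × 65000 + 0.125 × 124000 + 0.75 × 25000 = 8125 + 15500 + 18750 = 42375
p·195000 + (1−p)·11000 = 42375
184000p + 11000 = 42375
p = (42375 − 11000) / 184000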